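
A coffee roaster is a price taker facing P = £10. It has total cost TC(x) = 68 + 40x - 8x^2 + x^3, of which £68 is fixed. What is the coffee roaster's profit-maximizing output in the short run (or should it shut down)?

Shut down

From TC, MC = TC'(x) = 40 - 16x + 3x^2 and AVC = VC/x = 40 - 8x + x^2.
AVC is minimized where dAVC/dx = -8 + 2x = 0, at x = 4; min AVC = 40 - 8·4 + 4^2 = £24.
With P < min AVC (£10 < £24), every unit sold adds to the loss.
Best response: produce nothing and absorb the £68 fixed cost.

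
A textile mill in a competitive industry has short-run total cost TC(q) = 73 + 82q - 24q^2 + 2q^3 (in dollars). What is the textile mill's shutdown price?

$10 per unit

The firm shuts down when price falls below the minimum of average variable cost. AVC = VC/q = 82 - 24q + 2q^2.
dAVC/dq = -24 + 4q = 0 gives q = 6. min AVC = 82 - 24·6 + 2·6^2 = 10.
The firm shuts down for any P below $10.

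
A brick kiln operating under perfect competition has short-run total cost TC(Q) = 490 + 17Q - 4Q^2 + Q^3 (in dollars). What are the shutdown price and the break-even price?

Shutdown price = min AVC. AVC = 17 - 4Q + Q^2, with vertex at Q = 2 and minimum $13.
ATC = 490/Q + 17 - 4Q + Q^2. Setting dATC/dQ = −490/Q^2 − 4 + 2Q = 0 gives Q = 7 (since 2·7^3 − 4·7^2 = 490).
min ATC = 490/7 + 17 − 4·7 + 7^2 = $108. That is the break-even price.
Between these two prices the firm operates at a loss; above $108 it earns a profit.

Shutdown price = $13; break-even price = $108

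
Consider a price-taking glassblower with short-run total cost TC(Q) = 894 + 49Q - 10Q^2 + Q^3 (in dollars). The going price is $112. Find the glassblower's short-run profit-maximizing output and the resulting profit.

Profit = -$246 at Q = 9

AVC = 49 - 10Q + Q^2; min AVC = $24 at Q = 5. Since P = $112 ≥ min AVC, the firm produces.
MC = 49 - 20Q + 3Q^2. Setting P = MC and taking the root on the rising branch gives Q* = 9.
TR = 112·9 = 1008. TC = 894 + 360 = 1254. Profit = 1008 − 1254 = -$246.
That loss of $246 beats the $894 the firm would lose by shutting down; producing recovers $648 of fixed cost.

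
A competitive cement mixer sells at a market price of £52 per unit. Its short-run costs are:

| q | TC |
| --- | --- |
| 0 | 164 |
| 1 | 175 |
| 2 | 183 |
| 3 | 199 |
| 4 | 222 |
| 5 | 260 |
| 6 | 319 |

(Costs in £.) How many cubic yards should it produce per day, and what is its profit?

Compute π = P·q − TC at each output: q=0: -164; q=1: -123; q=2: -79; q=3: -43; q=4: -14; q=5: 0; q=6: -7.
Profit is maximized at q = 5. AVC there is 96/5 = £19.20 ≤ P, so producing beats shutting down (which would give -£164).

q = 5; profit = £0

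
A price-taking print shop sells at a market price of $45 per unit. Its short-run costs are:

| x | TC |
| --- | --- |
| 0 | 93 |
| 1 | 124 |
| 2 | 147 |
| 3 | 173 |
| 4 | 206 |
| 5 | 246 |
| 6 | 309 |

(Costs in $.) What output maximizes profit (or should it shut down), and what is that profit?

Tabulate TR − TC: x=0: -93; x=1: -79; x=2: -57; x=3: -38; x=4: -26; x=5: -21; x=6: -39.
Profit is maximized at x = 5. AVC there is 153/5 = $30.60 ≤ P, so producing beats shutting down (which would give -$93).

x = 5; profit = -$21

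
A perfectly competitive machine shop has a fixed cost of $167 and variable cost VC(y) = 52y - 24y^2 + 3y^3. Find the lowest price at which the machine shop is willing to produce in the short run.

$4 per unit

Short-run supply begins at min AVC. From VC = 52y - 24y^2 + 3y^3, AVC = 52 - 24y + 3y^2.
At the minimum of AVC, MC = AVC. MC = 52 - 48y + 9y^2; setting MC = AVC gives 6y^2 - 24y = 0, so y = 4. min AVC = 4.
So the shutdown price is $4.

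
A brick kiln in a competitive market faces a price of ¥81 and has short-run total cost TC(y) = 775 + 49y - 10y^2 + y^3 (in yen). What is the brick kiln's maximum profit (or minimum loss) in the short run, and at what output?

Profit = -¥391 at y = 8

AVC = 49 - 10y + y^2 has its minimum ¥24 at y = 5; price ¥81 clears that bar, so the firm operates.
MC = 49 - 20y + 3y^2. Setting P = MC and taking the root on the rising branch gives y* = 8.
TR = 81·8 = 648. TC = 775 + 264 = 1039. Profit = 648 − 1039 = -¥391.
Shutting down would mean losing the fixed cost of ¥775, so operating at a loss of ¥391 is better by ¥384.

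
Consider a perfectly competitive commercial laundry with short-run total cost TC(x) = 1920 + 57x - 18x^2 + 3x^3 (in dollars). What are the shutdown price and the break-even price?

AVC = 57 - 18x + 3x^2; minimized at x = 3, giving min AVC = $30. That is the shutdown price.
ATC = 1920/x + 57 - 18x + 3x^2. Setting dATC/dx = −1920/x^2 − 18 + 6x = 0 gives x = 8 (since 6·8^3 − 18·8^2 = 1920).
min ATC = 1920/8 + 57 − 18·8 + 3·8^2 = $345. That is the break-even price.
Between these two prices the firm operates at a loss; above $345 it earns a profit.

Shutdown price = $30; break-even price = $345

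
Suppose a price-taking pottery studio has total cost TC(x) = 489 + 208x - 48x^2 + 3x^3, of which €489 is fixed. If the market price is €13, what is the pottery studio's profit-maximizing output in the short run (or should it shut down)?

Shut down

From TC, MC = TC'(x) = 208 - 96x + 9x^2 and AVC = VC/x = 208 - 48x + 3x^2.
AVC hits its minimum where MC = AVC, at x = 8, giving min AVC = 208 - 48·8 + 3·8^2 = €16.
Since P = €13 < min AVC = €16, price fails to cover variable cost at any output.
Best response: produce nothing and absorb the €489 fixed cost.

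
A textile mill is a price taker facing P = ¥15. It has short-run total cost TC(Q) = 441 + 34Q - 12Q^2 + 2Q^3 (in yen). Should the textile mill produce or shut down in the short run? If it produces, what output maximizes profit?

Strip out fixed cost: VC = 34Q - 12Q^2 + 2Q^3. Then AVC = 34 - 12Q + 2Q^2 and MC = 34 - 24Q + 6Q^2.
AVC is minimized where dAVC/dQ = -12 + 4Q = 0, at Q = 3; min AVC = 34 - 12·3 + 2·3^2 = ¥16.
P = ¥15 lies below min AVC = ¥16; no output level covers variable cost.
The firm minimizes its loss by shutting down and losing only its fixed cost of ¥441.

Shut down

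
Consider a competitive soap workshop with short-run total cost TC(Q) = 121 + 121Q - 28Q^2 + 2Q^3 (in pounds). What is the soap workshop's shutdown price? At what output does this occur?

£23 per unit, at Q = 7

The shutdown price is the minimum of AVC. VC = 121Q - 28Q^2 + 2Q^3, so AVC = 121 - 28Q + 2Q^2.
At the minimum of AVC, MC = AVC. MC = 121 - 56Q + 6Q^2; setting MC = AVC gives 4Q^2 - 28Q = 0, so Q = 7. min AVC = 23.
The firm shuts down for any P below £23.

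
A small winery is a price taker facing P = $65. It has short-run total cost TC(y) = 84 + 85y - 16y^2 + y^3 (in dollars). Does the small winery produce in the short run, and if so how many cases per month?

Produce at y = 10

Strip out fixed cost: VC = 85y - 16y^2 + y^3. Then AVC = 85 - 16y + y^2 and MC = 85 - 32y + 3y^2.
AVC hits its minimum where MC = AVC, at y = 8, giving min AVC = 85 - 16·8 + 8^2 = $21.
P = $65 exceeds min AVC = $21, so the firm stays open.
Set P = MC: 65 = 85 - 32y + 3y^2 → 20 - 32y + 3y^2 = 0. The roots are y = 2/3 and y = 10; the profit-maximizing output is on the rising part of MC, so y* = 10.
Check: AVC at y = 10 is $25 ≤ P, so revenue covers variable cost.
Profit = P·y − TC = 65·10 − 334 = $316.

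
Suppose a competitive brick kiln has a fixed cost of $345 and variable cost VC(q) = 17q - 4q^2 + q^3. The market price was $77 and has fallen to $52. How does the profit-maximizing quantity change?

Output falls from 6 to 5

AVC = 17 - 4q + q^2, minimized at q = 2 where min AVC = $13. MC = 17 - 8q + 3q^2.
With P = $77 above the shutdown price, P = MC gives q = 6.
At P = $52 ≥ min AVC, set P = MC: q = 5. The firm stays open but cuts output.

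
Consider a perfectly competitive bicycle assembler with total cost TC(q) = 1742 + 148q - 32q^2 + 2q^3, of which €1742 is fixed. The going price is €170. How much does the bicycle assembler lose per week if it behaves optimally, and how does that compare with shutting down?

Profit = -€290 at q = 11

AVC = 148 - 32q + 2q^2; min AVC = €20 at q = 8. Since P = €170 ≥ min AVC, the firm produces.
MC = 148 - 64q + 6q^2. Setting P = MC and taking the root on the rising branch gives q* = 11.
TR = 170·11 = 1870. TC = 1742 + 418 = 2160. Profit = 1870 − 2160 = -€290.
By producing, the firm covers all variable cost plus €1452 of fixed cost; shutting down would lose the full €1742.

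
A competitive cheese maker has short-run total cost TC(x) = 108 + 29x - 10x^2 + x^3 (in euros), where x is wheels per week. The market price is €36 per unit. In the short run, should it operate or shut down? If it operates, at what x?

Variable cost is VC = 29x - 10x^2 + x^3, so AVC = VC/x = 29 - 10x + x^2 and MC = dTC/dx = 29 - 20x + 3x^2.
The AVC parabola has its vertex at x = 10/2 = 5, where AVC = 29 - 10·5 + 5^2 = €4.
P = €36 exceeds min AVC = €4, so the firm stays open.
P = MC gives -7 - 20x + 3x^2 = 0, with roots -1/3 and 7. Take the larger (rising MC): x* = 7.
Check: AVC at x = 7 is €8 ≤ P, so revenue covers variable cost.
Profit = P·x − TC = 36·7 − 164 = €88.

Produce at x = 7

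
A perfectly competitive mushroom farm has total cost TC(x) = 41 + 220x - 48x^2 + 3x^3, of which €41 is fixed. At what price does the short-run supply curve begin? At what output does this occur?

The firm shuts down when price falls below the minimum of average variable cost. AVC = VC/x = 220 - 48x + 3x^2.
At the minimum of AVC, MC = AVC. MC = 220 - 96x + 9x^2; setting MC = AVC gives 6x^2 - 48x = 0, so x = 8. min AVC = 28.
So the shutdown price is €28.

€28 per unit, at x = 8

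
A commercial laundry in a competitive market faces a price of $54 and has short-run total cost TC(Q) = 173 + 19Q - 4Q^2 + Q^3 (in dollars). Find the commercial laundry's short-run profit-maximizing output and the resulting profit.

AVC = 19 - 4Q + Q^2; min AVC = $15 at Q = 2. Since P = $54 ≥ min AVC, the firm produces.
MC = 19 - 8Q + 3Q^2. Setting P = MC and taking the root on the rising branch gives Q* = 5.
TR = 54·5 = 270. TC = 173 + 120 = 293. Profit = 270 − 293 = -$23.
That loss of $23 beats the $173 the firm would lose by shutting down; producing recovers $150 of fixed cost.

Profit = -$23 at Q = 5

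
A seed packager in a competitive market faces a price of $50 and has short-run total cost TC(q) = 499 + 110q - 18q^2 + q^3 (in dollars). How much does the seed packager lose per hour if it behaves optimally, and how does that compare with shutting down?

Profit = -$299 at q = 10

AVC = 110 - 18q + q^2 has its minimum $29 at q = 9; price $50 clears that bar, so the firm operates.
With MC = 110 - 36q + 3q^2, P = MC on the upward-sloping part at q* = 10.
TR = 50·10 = 500. TC = 499 + 300 = 799. Profit = 500 − 799 = -$299.
Shutting down would mean losing the fixed cost of $499, so operating at a loss of $299 is better by $200.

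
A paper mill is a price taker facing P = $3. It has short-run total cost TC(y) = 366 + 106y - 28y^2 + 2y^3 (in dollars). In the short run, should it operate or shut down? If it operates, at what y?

Variable cost is VC = 106y - 28y^2 + 2y^3, so AVC = VC/y = 106 - 28y + 2y^2 and MC = dTC/dy = 106 - 56y + 6y^2.
The AVC parabola has its vertex at y = 28/4 = 7, where AVC = 106 - 28·7 + 2·7^2 = $8.
With P < min AVC ($3 < $8), every unit sold adds to the loss.
Best response: produce nothing and absorb the $366 fixed cost.

Shut down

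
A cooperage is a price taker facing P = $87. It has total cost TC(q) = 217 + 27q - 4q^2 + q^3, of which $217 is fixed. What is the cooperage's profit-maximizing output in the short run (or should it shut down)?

Strip out fixed cost: VC = 27q - 4q^2 + q^3. Then AVC = 27 - 4q + q^2 and MC = 27 - 8q + 3q^2.
AVC hits its minimum where MC = AVC, at q = 2, giving min AVC = 27 - 4·2 + 2^2 = $23.
Since P = $87 ≥ min AVC = $23, price covers variable cost and the firm should produce.
Solving P = MC: -60 - 8q + 3q^2 = 0 ⇒ q = -10/3 or 6. On the upward-sloping branch, q* = 6.
Check: AVC at q = 6 is $39 ≤ P, so revenue covers variable cost.
Profit = P·q − TC = 87·6 − 451 = $71.

Produce at q = 6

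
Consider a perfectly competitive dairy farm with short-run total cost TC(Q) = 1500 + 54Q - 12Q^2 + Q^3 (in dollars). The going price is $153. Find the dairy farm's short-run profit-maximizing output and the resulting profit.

Profit = -$290 at Q = 11

AVC = 54 - 12Q + Q^2; min AVC = $18 at Q = 6. Since P = $153 ≥ min AVC, the firm produces.
With MC = 54 - 24Q + 3Q^2, P = MC on the upward-sloping part at Q* = 11.
TR = 153·11 = 1683. TC = 1500 + 473 = 1973. Profit = 1683 − 1973 = -$290.
That loss of $290 beats the $1500 the firm would lose by shutting down; producing recovers $1210 of fixed cost.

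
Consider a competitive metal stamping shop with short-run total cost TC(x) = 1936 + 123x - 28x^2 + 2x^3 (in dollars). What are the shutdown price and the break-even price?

Shutdown price = $25; break-even price = $233

AVC = 123 - 28x + 2x^2; minimized at x = 7, giving min AVC = $25. That is the shutdown price.
ATC = 1936/x + 123 - 28x + 2x^2. Setting dATC/dx = −1936/x^2 − 28 + 4x = 0 gives x = 11 (since 4·11^3 − 28·11^2 = 1936).
min ATC = 1936/11 + 123 − 28·11 + 2·11^2 = $233. That is the break-even price.
Between these two prices the firm operates at a loss; above $233 it earns a profit.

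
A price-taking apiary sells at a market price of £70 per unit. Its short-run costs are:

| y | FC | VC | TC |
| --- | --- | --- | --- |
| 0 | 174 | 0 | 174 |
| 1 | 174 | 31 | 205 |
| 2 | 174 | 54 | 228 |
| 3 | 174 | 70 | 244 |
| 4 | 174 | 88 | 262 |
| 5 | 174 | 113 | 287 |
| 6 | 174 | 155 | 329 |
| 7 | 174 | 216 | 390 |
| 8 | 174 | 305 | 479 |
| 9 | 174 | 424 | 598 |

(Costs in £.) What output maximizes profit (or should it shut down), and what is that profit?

y = 7; profit = £100

Profit at each row (π = 70y − TC): y=0: -174; y=1: -135; y=2: -88; y=3: -34; y=4: 18; y=5: 63; y=6: 91; y=7: 100; y=8: 81; y=9: 32.
Profit is maximized at y = 7. AVC there is 216/7 = £30.86 ≤ P, so producing beats shutting down (which would give -£174).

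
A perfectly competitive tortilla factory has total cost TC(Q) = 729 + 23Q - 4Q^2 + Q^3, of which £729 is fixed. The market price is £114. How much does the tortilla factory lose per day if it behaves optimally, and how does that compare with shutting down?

AVC = 23 - 4Q + Q^2; min AVC = £19 at Q = 2. Since P = £114 ≥ min AVC, the firm produces.
With MC = 23 - 8Q + 3Q^2, P = MC on the upward-sloping part at Q* = 7.
TR = 114·7 = 798. TC = 729 + 308 = 1037. Profit = 798 − 1037 = -£239.
By producing, the firm covers all variable cost plus £490 of fixed cost; shutting down would lose the full £729.

Profit = -£239 at Q = 7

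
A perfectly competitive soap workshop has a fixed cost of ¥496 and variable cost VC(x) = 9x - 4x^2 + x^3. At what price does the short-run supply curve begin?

Short-run supply begins at min AVC. From VC = 9x - 4x^2 + x^3, AVC = 9 - 4x + x^2.
dAVC/dx = -4 + 2x = 0 gives x = 2. min AVC = 9 - 4·2 + 2^2 = 5.
For P < ¥5 the firm produces nothing.

¥5 per unit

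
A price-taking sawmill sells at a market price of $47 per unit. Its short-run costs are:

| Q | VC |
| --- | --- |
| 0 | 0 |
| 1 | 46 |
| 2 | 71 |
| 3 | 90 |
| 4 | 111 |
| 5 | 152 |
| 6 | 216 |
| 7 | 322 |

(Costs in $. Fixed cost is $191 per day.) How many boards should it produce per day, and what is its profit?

Q = 5; profit = -$108

Profit at each row (π = 47Q − TC): Q=0: -191; Q=1: -190; Q=2: -168; Q=3: -140; Q=4: -114; Q=5: -108; Q=6: -125; Q=7: -184.
Profit is maximized at Q = 5. AVC there is 152/5 = $30.40 ≤ P, so producing beats shutting down (which would give -$191).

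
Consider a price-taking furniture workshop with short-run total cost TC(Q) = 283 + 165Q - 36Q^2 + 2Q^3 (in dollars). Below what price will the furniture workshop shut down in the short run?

$3 per unit

The shutdown price is the minimum of AVC. VC = 165Q - 36Q^2 + 2Q^3, so AVC = 165 - 36Q + 2Q^2.
dAVC/dQ = -36 + 4Q = 0 gives Q = 9. min AVC = 165 - 36·9 + 2·9^2 = 3.
For P < $3 the firm produces nothing.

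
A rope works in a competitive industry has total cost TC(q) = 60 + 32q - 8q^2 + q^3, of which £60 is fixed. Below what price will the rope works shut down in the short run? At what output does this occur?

£16 per unit, at q = 4

Short-run supply begins at min AVC. From VC = 32q - 8q^2 + q^3, AVC = 32 - 8q + q^2.
At the minimum of AVC, MC = AVC. MC = 32 - 16q + 3q^2; setting MC = AVC gives 2q^2 - 8q = 0, so q = 4. min AVC = 16.
For P < £16 the firm produces nothing.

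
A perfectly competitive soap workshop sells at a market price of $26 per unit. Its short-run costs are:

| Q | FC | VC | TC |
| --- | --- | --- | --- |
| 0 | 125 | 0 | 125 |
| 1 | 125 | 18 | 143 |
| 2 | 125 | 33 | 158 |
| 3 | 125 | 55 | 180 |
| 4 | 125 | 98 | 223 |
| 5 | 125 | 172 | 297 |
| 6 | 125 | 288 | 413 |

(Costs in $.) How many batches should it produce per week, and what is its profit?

Q = 3; profit = -$102

Tabulate TR − TC: Q=0: -125; Q=1: -117; Q=2: -106; Q=3: -102; Q=4: -119; Q=5: -167; Q=6: -257.
Profit is maximized at Q = 3. AVC there is 55/3 = $18.33 ≤ P, so producing beats shutting down (which would give -$125).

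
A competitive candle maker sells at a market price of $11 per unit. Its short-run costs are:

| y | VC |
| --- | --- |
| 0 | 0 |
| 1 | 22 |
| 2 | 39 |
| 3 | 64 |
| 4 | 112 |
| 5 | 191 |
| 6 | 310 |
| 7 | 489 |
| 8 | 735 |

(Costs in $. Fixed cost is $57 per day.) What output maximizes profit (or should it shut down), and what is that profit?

Profit at each row (π = 11y − TC): y=0: -57; y=1: -68; y=2: -74; y=3: -88; y=4: -125; y=5: -193; y=6: -301; y=7: -469; y=8: -704.
Profit is highest at y = 0. Equivalently, the lowest AVC in the table is 39/2 ≈ $19.50 at y = 2, and P = $11 falls below it — price never covers variable cost, so the firm shuts down and loses only its fixed cost.

y = 0 (shut down); profit = -$57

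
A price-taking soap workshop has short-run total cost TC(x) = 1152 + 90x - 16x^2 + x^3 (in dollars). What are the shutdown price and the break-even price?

AVC = 90 - 16x + x^2; minimized at x = 8, giving min AVC = $26. That is the shutdown price.
ATC = 1152/x + 90 - 16x + x^2. Setting dATC/dx = −1152/x^2 − 16 + 2x = 0 gives x = 12 (since 2·12^3 − 16·12^2 = 1152).
min ATC = 1152/12 + 90 − 16·12 + 12^2 = $138. That is the break-even price.
For $26 ≤ P < $138 the firm produces at a loss; below $26 it shuts down.

Shutdown price = $26; break-even price = $138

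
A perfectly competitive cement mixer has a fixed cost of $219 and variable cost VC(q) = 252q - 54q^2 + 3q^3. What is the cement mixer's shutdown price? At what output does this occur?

$9 per unit, at q = 9

The firm shuts down when price falls below the minimum of average variable cost. AVC = VC/q = 252 - 54q + 3q^2.
At the minimum of AVC, MC = AVC. MC = 252 - 108q + 9q^2; setting MC = AVC gives 6q^2 - 54q = 0, so q = 9. min AVC = 9.
For P < $9 the firm produces nothing.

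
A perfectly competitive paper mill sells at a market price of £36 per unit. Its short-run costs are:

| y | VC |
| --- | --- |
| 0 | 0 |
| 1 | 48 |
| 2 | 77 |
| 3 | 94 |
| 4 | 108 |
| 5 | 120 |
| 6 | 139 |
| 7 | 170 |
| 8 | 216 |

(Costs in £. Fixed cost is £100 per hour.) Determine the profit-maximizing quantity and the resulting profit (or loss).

y = 7; profit = -£18

Tabulate TR − TC: y=0: -100; y=1: -112; y=2: -105; y=3: -86; y=4: -64; y=5: -40; y=6: -23; y=7: -18; y=8: -28.
Profit is maximized at y = 7. AVC there is 170/7 = £24.29 ≤ P, so producing beats shutting down (which would give -£100).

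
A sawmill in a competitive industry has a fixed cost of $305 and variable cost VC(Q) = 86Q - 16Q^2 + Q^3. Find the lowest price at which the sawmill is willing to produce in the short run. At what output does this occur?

The shutdown price is the minimum of AVC. VC = 86Q - 16Q^2 + Q^3, so AVC = 86 - 16Q + Q^2.
dAVC/dQ = -16 + 2Q = 0 gives Q = 8. min AVC = 86 - 16·8 + 8^2 = 22.
So the shutdown price is $22.

$22 per unit, at Q = 8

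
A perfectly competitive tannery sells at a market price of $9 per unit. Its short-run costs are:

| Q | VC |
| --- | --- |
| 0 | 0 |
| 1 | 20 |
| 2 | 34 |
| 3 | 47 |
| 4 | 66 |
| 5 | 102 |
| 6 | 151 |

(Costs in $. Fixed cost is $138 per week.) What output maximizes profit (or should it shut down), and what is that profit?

Q = 0 (shut down); profit = -$138

Compute π = P·Q − TC at each output: Q=0: -138; Q=1: -149; Q=2: -154; Q=3: -158; Q=4: -168; Q=5: -195; Q=6: -235.
Profit is highest at Q = 0. Equivalently, the lowest AVC in the table is 47/3 ≈ $15.67 at Q = 3, and P = $9 falls below it — price never covers variable cost, so the firm shuts down and loses only its fixed cost.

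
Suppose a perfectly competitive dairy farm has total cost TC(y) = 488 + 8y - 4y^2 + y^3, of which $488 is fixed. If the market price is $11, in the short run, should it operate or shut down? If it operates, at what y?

Produce at y = 3

From TC, MC = TC'(y) = 8 - 8y + 3y^2 and AVC = VC/y = 8 - 4y + y^2.
The AVC parabola has its vertex at y = 4/2 = 2, where AVC = 8 - 4·2 + 2^2 = $4.
Because $11 ≥ $4, revenue can cover variable cost; the firm operates.
P = MC gives -3 - 8y + 3y^2 = 0, with roots -1/3 and 3. Take the larger (rising MC): y* = 3.
Check: AVC at y = 3 is $5 ≤ P, so revenue covers variable cost.
Profit = P·y − TC = 11·3 − 503 = -$470, a loss, but smaller than the $488 fixed cost the firm would lose by shutting down.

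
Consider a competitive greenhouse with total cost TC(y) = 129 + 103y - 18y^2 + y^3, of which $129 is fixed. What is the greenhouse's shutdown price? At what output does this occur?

$22 per unit, at y = 9

The firm shuts down when price falls below the minimum of average variable cost. AVC = VC/y = 103 - 18y + y^2.
At the minimum of AVC, MC = AVC. MC = 103 - 36y + 3y^2; setting MC = AVC gives 2y^2 - 18y = 0, so y = 9. min AVC = 22.
For P < $22 the firm produces nothing.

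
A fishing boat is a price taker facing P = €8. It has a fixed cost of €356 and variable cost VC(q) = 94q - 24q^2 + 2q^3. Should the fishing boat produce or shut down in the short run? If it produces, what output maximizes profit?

Shut down

Strip out fixed cost: VC = 94q - 24q^2 + 2q^3. Then AVC = 94 - 24q + 2q^2 and MC = 94 - 48q + 6q^2.
AVC is minimized where dAVC/dq = -24 + 4q = 0, at q = 6; min AVC = 94 - 24·6 + 2·6^2 = €22.
P = €8 lies below min AVC = €22; no output level covers variable cost.
The firm minimizes its loss by shutting down and losing only its fixed cost of €356.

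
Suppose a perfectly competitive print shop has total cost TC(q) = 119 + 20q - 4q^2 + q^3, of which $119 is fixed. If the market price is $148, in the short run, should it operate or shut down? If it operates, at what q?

From TC, MC = TC'(q) = 20 - 8q + 3q^2 and AVC = VC/q = 20 - 4q + q^2.
AVC is minimized where dAVC/dq = -4 + 2q = 0, at q = 2; min AVC = 20 - 4·2 + 2^2 = $16.
P = $148 exceeds min AVC = $16, so the firm stays open.
Set P = MC: 148 = 20 - 8q + 3q^2 → -128 - 8q + 3q^2 = 0. The roots are q = -16/3 and q = 8; the profit-maximizing output is on the rising part of MC, so q* = 8.
Check: AVC at q = 8 is $52 ≤ P, so revenue covers variable cost.
Profit = P·q − TC = 148·8 − 535 = $649.

Produce at q = 8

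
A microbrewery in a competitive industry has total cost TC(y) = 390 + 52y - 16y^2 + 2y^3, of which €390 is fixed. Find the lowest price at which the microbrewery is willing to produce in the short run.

€20 per unit

The firm shuts down when price falls below the minimum of average variable cost. AVC = VC/y = 52 - 16y + 2y^2.
dAVC/dy = -16 + 4y = 0 gives y = 4. min AVC = 52 - 16·4 + 2·4^2 = 20.
The firm shuts down for any P below €20.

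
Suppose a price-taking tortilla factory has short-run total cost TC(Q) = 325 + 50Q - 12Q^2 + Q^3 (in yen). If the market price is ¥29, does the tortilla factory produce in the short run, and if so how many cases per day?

Variable cost is VC = 50Q - 12Q^2 + Q^3, so AVC = VC/Q = 50 - 12Q + Q^2 and MC = dTC/dQ = 50 - 24Q + 3Q^2.
The AVC parabola has its vertex at Q = 12/2 = 6, where AVC = 50 - 12·6 + 6^2 = ¥14.
Since P = ¥29 ≥ min AVC = ¥14, price covers variable cost and the firm should produce.
Set P = MC: 29 = 50 - 24Q + 3Q^2 → 21 - 24Q + 3Q^2 = 0. The roots are Q = 1 and Q = 7; the profit-maximizing output is on the rising part of MC, so Q* = 7.
Check: AVC at Q = 7 is ¥15 ≤ P, so revenue covers variable cost.
Profit = P·Q − TC = 29·7 − 430 = -¥227, a loss, but smaller than the ¥325 fixed cost the firm would lose by shutting down.

Produce at Q = 7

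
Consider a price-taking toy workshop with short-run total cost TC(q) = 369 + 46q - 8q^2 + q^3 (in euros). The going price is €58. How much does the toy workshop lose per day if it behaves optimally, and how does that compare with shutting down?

AVC = 46 - 8q + q^2; min AVC = €30 at q = 4. Since P = €58 ≥ min AVC, the firm produces.
MC = 46 - 16q + 3q^2. Setting P = MC and taking the root on the rising branch gives q* = 6.
TR = 58·6 = 348. TC = 369 + 204 = 573. Profit = 348 − 573 = -€225.
Shutting down would mean losing the fixed cost of €369, so operating at a loss of €225 is better by €144.

Profit = -€225 at q = 6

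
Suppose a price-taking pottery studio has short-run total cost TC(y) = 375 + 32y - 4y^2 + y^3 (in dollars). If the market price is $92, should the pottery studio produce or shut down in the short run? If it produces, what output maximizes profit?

Strip out fixed cost: VC = 32y - 4y^2 + y^3. Then AVC = 32 - 4y + y^2 and MC = 32 - 8y + 3y^2.
AVC is minimized where dAVC/dy = -4 + 2y = 0, at y = 2; min AVC = 32 - 4·2 + 2^2 = $28.
Since P = $92 ≥ min AVC = $28, price covers variable cost and the firm should produce.
Set P = MC: 92 = 32 - 8y + 3y^2 → -60 - 8y + 3y^2 = 0. The roots are y = -10/3 and y = 6; the profit-maximizing output is on the rising part of MC, so y* = 6.
Check: AVC at y = 6 is $44 ≤ P, so revenue covers variable cost.
Profit = P·y − TC = 92·6 − 639 = -$87, a loss, but smaller than the $375 fixed cost the firm would lose by shutting down.

Produce at y = 6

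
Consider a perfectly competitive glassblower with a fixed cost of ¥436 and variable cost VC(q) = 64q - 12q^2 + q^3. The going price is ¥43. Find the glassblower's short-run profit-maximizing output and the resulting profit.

AVC = 64 - 12q + q^2; min AVC = ¥28 at q = 6. Since P = ¥43 ≥ min AVC, the firm produces.
MC = 64 - 24q + 3q^2. Setting P = MC and taking the root on the rising branch gives q* = 7.
TR = 43·7 = 301. TC = 436 + 203 = 639. Profit = 301 − 639 = -¥338.
By producing, the firm covers all variable cost plus ¥98 of fixed cost; shutting down would lose the full ¥436.

Profit = -¥338 at q = 7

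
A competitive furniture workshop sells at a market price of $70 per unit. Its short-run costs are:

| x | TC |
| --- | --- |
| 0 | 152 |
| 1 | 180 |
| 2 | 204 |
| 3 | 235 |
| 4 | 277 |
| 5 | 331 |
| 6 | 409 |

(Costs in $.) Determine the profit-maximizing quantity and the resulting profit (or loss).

x = 5; profit = $19

Tabulate TR − TC: x=0: -152; x=1: -110; x=2: -64; x=3: -25; x=4: 3; x=5: 19; x=6: 11.
Profit is maximized at x = 5. AVC there is 179/5 = $35.80 ≤ P, so producing beats shutting down (which would give -$152).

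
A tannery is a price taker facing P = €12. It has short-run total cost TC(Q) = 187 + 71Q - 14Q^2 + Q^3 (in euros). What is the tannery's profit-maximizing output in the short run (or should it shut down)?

Variable cost is VC = 71Q - 14Q^2 + Q^3, so AVC = VC/Q = 71 - 14Q + Q^2 and MC = dTC/dQ = 71 - 28Q + 3Q^2.
AVC hits its minimum where MC = AVC, at Q = 7, giving min AVC = 71 - 14·7 + 7^2 = €22.
P = €12 lies below min AVC = €22; no output level covers variable cost.
Shutting down limits the loss to fixed cost, €187.

Shut down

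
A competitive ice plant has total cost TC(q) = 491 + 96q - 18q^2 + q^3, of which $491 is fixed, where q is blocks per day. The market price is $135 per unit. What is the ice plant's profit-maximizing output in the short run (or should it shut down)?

Produce at q = 13

From TC, MC = TC'(q) = 96 - 36q + 3q^2 and AVC = VC/q = 96 - 18q + q^2.
AVC hits its minimum where MC = AVC, at q = 9, giving min AVC = 96 - 18·9 + 9^2 = $15.
Because $135 ≥ $15, revenue can cover variable cost; the firm operates.
Solving P = MC: -39 - 36q + 3q^2 = 0 ⇒ q = -1 or 13. On the upward-sloping branch, q* = 13.
Check: AVC at q = 13 is $31 ≤ P, so revenue covers variable cost.
Profit = P·q − TC = 135·13 − 894 = $861.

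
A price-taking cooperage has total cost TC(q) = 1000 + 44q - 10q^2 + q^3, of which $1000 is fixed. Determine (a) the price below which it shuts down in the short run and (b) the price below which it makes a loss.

Shutdown price = min AVC. AVC = 44 - 10q + q^2, with vertex at q = 5 and minimum $19.
ATC = 1000/q + 44 - 10q + q^2. Setting dATC/dq = −1000/q^2 − 10 + 2q = 0 gives q = 10 (since 2·10^3 − 10·10^2 = 1000).
min ATC = 1000/10 + 44 − 10·10 + 10^2 = $144. That is the break-even price.
For $19 ≤ P < $144 the firm produces at a loss; below $19 it shuts down.

Shutdown price = $19; break-even price = $144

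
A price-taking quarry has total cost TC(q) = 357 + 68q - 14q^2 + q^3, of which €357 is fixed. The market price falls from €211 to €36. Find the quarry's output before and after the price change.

Output falls from 13 to 8

MC = 68 - 28q + 3q^2; the shutdown threshold is min AVC = €19 (at q = 7).
With P = €211 above the shutdown price, P = MC gives q = 13.
At P = €36 ≥ min AVC, set P = MC: q = 8. The firm stays open but cuts output.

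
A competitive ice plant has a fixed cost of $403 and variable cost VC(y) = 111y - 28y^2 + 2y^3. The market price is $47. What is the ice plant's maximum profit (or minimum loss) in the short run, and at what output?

AVC = 111 - 28y + 2y^2 has its minimum $13 at y = 7; price $47 clears that bar, so the firm operates.
MC = 111 - 56y + 6y^2. Setting P = MC and taking the root on the rising branch gives y* = 8.
TR = 47·8 = 376. TC = 403 + 120 = 523. Profit = 376 − 523 = -$147.
By producing, the firm covers all variable cost plus $256 of fixed cost; shutting down would lose the full $403.

Profit = -$147 at y = 8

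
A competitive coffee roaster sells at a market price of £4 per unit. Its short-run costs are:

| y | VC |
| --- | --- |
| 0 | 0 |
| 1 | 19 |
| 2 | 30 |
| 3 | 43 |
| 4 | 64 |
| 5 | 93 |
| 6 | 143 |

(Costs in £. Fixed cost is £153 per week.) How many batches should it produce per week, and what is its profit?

y = 0 (shut down); profit = -£153

Tabulate TR − TC: y=0: -153; y=1: -168; y=2: -175; y=3: -184; y=4: -201; y=5: -226; y=6: -272.
Profit is highest at y = 0. Equivalently, the lowest AVC in the table is 43/3 ≈ £14.33 at y = 3, and P = £4 falls below it — price never covers variable cost, so the firm shuts down and loses only its fixed cost.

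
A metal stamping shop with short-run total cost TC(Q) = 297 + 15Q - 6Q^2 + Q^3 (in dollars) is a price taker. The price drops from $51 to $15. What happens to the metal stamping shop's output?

Output falls from 6 to 4

MC = 15 - 12Q + 3Q^2; the shutdown threshold is min AVC = $6 (at Q = 3).
At P = $51 ≥ min AVC, set P = MC on the rising branch: Q = 6.
At P = $15 ≥ min AVC, set P = MC: Q = 4. The firm stays open but cuts output.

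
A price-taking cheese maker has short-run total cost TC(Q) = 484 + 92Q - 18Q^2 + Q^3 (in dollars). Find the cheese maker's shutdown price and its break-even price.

Shutdown price = $11; break-even price = $59

AVC = 92 - 18Q + Q^2; minimized at Q = 9, giving min AVC = $11. That is the shutdown price.
ATC = 484/Q + 92 - 18Q + Q^2. Setting dATC/dQ = −484/Q^2 − 18 + 2Q = 0 gives Q = 11 (since 2·11^3 − 18·11^2 = 484).
min ATC = 484/11 + 92 − 18·11 + 11^2 = $59. That is the break-even price.
For $11 ≤ P < $59 the firm produces at a loss; below $11 it shuts down.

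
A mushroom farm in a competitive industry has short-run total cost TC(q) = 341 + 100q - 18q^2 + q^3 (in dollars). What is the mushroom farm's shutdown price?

$19 per unit

The shutdown price is the minimum of AVC. VC = 100q - 18q^2 + q^3, so AVC = 100 - 18q + q^2.
At the minimum of AVC, MC = AVC. MC = 100 - 36q + 3q^2; setting MC = AVC gives 2q^2 - 18q = 0, so q = 9. min AVC = 19.
For P < $19 the firm produces nothing.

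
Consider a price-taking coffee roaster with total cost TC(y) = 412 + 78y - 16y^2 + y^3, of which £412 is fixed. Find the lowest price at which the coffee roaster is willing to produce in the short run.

£14 per unit

Short-run supply begins at min AVC. From VC = 78y - 16y^2 + y^3, AVC = 78 - 16y + y^2.
At the minimum of AVC, MC = AVC. MC = 78 - 32y + 3y^2; setting MC = AVC gives 2y^2 - 16y = 0, so y = 8. min AVC = 14.
The firm shuts down for any P below £14.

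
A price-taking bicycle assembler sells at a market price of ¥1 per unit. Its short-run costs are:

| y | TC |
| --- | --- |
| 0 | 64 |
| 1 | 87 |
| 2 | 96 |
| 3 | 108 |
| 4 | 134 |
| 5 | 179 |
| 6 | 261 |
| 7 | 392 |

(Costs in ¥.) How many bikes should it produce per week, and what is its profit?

y = 0 (shut down); profit = -¥64

Profit at each row (π = 1y − TC): y=0: -64; y=1: -86; y=2: -94; y=3: -105; y=4: -130; y=5: -174; y=6: -255; y=7: -385.
Profit is highest at y = 0. Equivalently, the lowest AVC in the table is 44/3 ≈ ¥14.67 at y = 3, and P = ¥1 falls below it — price never covers variable cost, so the firm shuts down and loses only its fixed cost.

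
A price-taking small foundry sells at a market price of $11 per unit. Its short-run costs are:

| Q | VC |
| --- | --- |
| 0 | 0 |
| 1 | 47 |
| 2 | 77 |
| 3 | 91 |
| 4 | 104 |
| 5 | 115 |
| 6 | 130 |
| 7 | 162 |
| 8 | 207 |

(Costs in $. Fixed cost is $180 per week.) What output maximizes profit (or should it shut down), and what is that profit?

Profit at each row (π = 11Q − TC): Q=0: -180; Q=1: -216; Q=2: -235; Q=3: -238; Q=4: -240; Q=5: -240; Q=6: -244; Q=7: -265; Q=8: -299.
Profit is highest at Q = 0. Equivalently, the lowest AVC in the table is 130/6 ≈ $21.67 at Q = 6, and P = $11 falls below it — price never covers variable cost, so the firm shuts down and loses only its fixed cost.

Q = 0 (shut down); profit = -$180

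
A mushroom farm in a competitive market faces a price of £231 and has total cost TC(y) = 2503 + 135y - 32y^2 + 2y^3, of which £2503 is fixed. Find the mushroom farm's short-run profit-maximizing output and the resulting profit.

AVC = 135 - 32y + 2y^2 has its minimum £7 at y = 8; price £231 clears that bar, so the firm operates.
With MC = 135 - 64y + 6y^2, P = MC on the upward-sloping part at y* = 12.
TR = 231·12 = 2772. TC = 2503 + 468 = 2971. Profit = 2772 − 2971 = -£199.
Shutting down would mean losing the fixed cost of £2503, so operating at a loss of £199 is better by £2304.

Profit = -£199 at y = 12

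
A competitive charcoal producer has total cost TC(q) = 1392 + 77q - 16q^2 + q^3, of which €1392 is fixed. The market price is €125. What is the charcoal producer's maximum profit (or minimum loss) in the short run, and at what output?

Profit = -€240 at q = 12

AVC = 77 - 16q + q^2; min AVC = €13 at q = 8. Since P = €125 ≥ min AVC, the firm produces.
With MC = 77 - 32q + 3q^2, P = MC on the upward-sloping part at q* = 12.
TR = 125·12 = 1500. TC = 1392 + 348 = 1740. Profit = 1500 − 1740 = -€240.
Shutting down would mean losing the fixed cost of €1392, so operating at a loss of €240 is better by €1152.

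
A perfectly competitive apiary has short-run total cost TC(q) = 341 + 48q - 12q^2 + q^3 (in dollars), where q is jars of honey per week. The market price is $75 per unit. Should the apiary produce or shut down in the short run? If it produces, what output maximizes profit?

From TC, MC = TC'(q) = 48 - 24q + 3q^2 and AVC = VC/q = 48 - 12q + q^2.
The AVC parabola has its vertex at q = 12/2 = 6, where AVC = 48 - 12·6 + 6^2 = $12.
Since P = $75 ≥ min AVC = $12, price covers variable cost and the firm should produce.
Set P = MC: 75 = 48 - 24q + 3q^2 → -27 - 24q + 3q^2 = 0. The roots are q = -1 and q = 9; the profit-maximizing output is on the rising part of MC, so q* = 9.
Check: AVC at q = 9 is $21 ≤ P, so revenue covers variable cost.
Profit = P·q − TC = 75·9 − 530 = $145.

Produce at q = 9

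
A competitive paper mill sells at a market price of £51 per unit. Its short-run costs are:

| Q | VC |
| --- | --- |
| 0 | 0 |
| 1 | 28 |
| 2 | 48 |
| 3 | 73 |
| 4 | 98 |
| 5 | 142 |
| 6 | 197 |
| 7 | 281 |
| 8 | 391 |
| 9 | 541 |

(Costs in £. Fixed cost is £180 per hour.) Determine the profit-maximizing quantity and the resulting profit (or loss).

Tabulate TR − TC: Q=0: -180; Q=1: -157; Q=2: -126; Q=3: -100; Q=4: -74; Q=5: -67; Q=6: -71; Q=7: -104; Q=8: -163; Q=9: -262.
Profit is maximized at Q = 5. AVC there is 142/5 = £28.40 ≤ P, so producing beats shutting down (which would give -£180).

Q = 5; profit = -£67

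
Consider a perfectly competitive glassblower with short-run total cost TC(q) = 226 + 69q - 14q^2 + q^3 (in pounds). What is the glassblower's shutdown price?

£20 per unit

Short-run supply begins at min AVC. From VC = 69q - 14q^2 + q^3, AVC = 69 - 14q + q^2.
dAVC/dq = -14 + 2q = 0 gives q = 7. min AVC = 69 - 14·7 + 7^2 = 20.
For P < £20 the firm produces nothing.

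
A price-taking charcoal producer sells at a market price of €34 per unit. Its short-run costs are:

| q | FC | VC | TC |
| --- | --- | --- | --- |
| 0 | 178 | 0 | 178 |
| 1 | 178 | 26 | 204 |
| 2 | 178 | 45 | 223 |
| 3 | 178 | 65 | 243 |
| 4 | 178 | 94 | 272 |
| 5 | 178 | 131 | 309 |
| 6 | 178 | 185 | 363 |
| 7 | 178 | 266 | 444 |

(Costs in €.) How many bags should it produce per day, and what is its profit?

Compute π = P·q − TC at each output: q=0: -178; q=1: -170; q=2: -155; q=3: -141; q=4: -136; q=5: -139; q=6: -159; q=7: -206.
Profit is maximized at q = 4. AVC there is 94/4 = €23.50 ≤ P, so producing beats shutting down (which would give -€178).

q = 4; profit = -€136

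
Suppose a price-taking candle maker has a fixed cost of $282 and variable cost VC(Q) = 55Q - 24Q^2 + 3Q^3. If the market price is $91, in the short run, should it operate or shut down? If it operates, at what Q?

Produce at Q = 6

Strip out fixed cost: VC = 55Q - 24Q^2 + 3Q^3. Then AVC = 55 - 24Q + 3Q^2 and MC = 55 - 48Q + 9Q^2.
AVC is minimized where dAVC/dQ = -24 + 6Q = 0, at Q = 4; min AVC = 55 - 24·4 + 3·4^2 = $7.
Because $91 ≥ $7, revenue can cover variable cost; the firm operates.
P = MC gives -36 - 48Q + 9Q^2 = 0, with roots -2/3 and 6. Take the larger (rising MC): Q* = 6.
Check: AVC at Q = 6 is $19 ≤ P, so revenue covers variable cost.
Profit = P·Q − TC = 91·6 − 396 = $150.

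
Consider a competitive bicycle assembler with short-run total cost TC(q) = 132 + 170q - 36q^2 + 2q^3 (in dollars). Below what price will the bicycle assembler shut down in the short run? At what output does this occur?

$8 per unit, at q = 9

The shutdown price is the minimum of AVC. VC = 170q - 36q^2 + 2q^3, so AVC = 170 - 36q + 2q^2.
At the minimum of AVC, MC = AVC. MC = 170 - 72q + 6q^2; setting MC = AVC gives 4q^2 - 36q = 0, so q = 9. min AVC = 8.
So the shutdown price is $8.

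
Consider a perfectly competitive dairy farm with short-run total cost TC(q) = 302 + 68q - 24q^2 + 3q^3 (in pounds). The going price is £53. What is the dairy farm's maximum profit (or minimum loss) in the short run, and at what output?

Profit = -£152 at q = 5

AVC = 68 - 24q + 3q^2; min AVC = £20 at q = 4. Since P = £53 ≥ min AVC, the firm produces.
MC = 68 - 48q + 9q^2. Setting P = MC and taking the root on the rising branch gives q* = 5.
TR = 53·5 = 265. TC = 302 + 115 = 417. Profit = 265 − 417 = -£152.
That loss of £152 beats the £302 the firm would lose by shutting down; producing recovers £150 of fixed cost.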